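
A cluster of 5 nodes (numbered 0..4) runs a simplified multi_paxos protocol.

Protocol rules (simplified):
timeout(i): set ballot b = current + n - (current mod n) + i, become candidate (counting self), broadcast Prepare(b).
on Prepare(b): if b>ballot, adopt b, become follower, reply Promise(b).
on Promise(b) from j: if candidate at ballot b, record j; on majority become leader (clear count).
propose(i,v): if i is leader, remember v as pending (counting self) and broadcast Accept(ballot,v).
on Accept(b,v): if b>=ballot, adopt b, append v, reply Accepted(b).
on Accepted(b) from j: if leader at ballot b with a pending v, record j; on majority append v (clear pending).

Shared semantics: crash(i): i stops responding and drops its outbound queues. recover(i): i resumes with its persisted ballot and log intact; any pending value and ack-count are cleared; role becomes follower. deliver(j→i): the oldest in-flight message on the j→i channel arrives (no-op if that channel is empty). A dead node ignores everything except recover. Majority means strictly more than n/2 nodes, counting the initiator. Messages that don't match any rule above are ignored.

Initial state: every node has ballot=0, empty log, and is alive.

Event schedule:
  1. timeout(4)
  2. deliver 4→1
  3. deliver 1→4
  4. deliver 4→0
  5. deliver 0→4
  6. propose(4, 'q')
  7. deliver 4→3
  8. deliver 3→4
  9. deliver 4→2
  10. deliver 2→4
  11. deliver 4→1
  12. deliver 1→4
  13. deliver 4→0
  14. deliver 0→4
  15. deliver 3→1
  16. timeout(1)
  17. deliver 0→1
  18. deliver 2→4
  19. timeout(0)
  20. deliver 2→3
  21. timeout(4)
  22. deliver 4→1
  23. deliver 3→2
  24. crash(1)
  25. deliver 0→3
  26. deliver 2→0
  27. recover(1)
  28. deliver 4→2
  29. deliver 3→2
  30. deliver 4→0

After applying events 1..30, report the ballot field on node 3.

10

after 1 — timeout(4): n4:cand/b9/[-]
after 2 — deliver 4→1: n1:foll/b9/[-]
after 3 — deliver 1→4: ·
after 4 — deliver 4→0: n0:foll/b9/[-]
after 5 — deliver 0→4: n4:lead/b9/[-]
after 6 — propose(4,'q'): ·
after 7 — deliver 4→3: n3:foll/b9/[-]
after 8 — deliver 3→4: ·
after 9 — deliver 4→2: n2:foll/b9/[-]
after 10 — deliver 2→4: ·
after 11 — deliver 4→1: n1:foll/b9/[q]
after 12 — deliver 1→4: ·
after 13 — deliver 4→0: n0:foll/b9/[q]
after 14 — deliver 0→4: n4:lead/b9/[q]
after 15 — deliver 3→1: ·
after 16 — timeout(1): n1:cand/b11/[q]
after 17 — deliver 0→1: ·
after 18 — deliver 2→4: ·
after 19 — timeout(0): n0:cand/b10/[q]
after 20 — deliver 2→3: ·
after 21 — timeout(4): n4:cand/b14/[q]
after 22 — deliver 4→1: n1:foll/b14/[q]
after 23 — deliver 3→2: ·
after 24 — crash(1): n1:✗foll/b14/[q]
after 25 — deliver 0→3: n3:foll/b10/[-]
after 26 — deliver 2→0: ·
after 27 — recover(1): n1:foll/b14/[q]
after 28 — deliver 4→2: n2:foll/b9/[q]
after 29 — deliver 3→2: ·
after 30 — deliver 4→0: n0:foll/b14/[q]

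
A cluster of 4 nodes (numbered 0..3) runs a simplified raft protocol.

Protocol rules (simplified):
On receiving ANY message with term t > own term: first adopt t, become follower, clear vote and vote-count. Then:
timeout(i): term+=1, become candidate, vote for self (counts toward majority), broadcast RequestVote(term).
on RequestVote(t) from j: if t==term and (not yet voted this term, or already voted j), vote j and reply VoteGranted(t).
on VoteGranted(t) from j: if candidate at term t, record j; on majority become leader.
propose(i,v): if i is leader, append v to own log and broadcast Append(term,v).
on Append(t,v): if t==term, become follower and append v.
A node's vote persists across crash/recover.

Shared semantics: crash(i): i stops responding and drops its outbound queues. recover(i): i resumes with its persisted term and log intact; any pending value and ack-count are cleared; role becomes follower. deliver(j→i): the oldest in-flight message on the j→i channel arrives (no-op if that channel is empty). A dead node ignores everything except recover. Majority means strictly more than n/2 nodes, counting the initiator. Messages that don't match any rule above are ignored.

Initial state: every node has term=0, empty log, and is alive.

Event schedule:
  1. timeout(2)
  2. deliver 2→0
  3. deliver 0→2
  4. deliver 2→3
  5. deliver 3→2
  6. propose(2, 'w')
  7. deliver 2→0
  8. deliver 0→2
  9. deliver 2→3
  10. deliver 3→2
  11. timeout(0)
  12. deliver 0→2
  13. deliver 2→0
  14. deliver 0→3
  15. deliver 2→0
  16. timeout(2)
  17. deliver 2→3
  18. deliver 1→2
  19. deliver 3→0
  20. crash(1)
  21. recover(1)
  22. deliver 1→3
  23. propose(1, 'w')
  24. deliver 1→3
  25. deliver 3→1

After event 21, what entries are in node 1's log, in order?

e1 timeout(2): 2[cand,t=1,-]
e2 deliver 2→0: 0[foll,t=1,-]
e3 deliver 0→2: ·
e4 deliver 2→3: 3[foll,t=1,-]
e5 deliver 3→2: 2[lead,t=1,-]
e6 propose(2,'w'): 2[lead,t=1,w]
e7 deliver 2→0: 0[foll,t=1,w]
e8 deliver 0→2: ·
e9 deliver 2→3: 3[foll,t=1,w]
e10 deliver 3→2: ·
e11 timeout(0): 0[cand,t=2,w]
e12 deliver 0→2: 2[foll,t=2,w]
e13 deliver 2→0: ·
e14 deliver 0→3: 3[foll,t=2,w]
e15 deliver 2→0: ·
e16 timeout(2): 2[cand,t=3,w]
e17 deliver 2→3: 3[foll,t=3,w]
e18 deliver 1→2: ·
e19 deliver 3→0: 0[lead,t=2,w]
e20 crash(1): 1[✗foll,t=0,-]
e21 recover(1): 1[foll,t=0,-]

empty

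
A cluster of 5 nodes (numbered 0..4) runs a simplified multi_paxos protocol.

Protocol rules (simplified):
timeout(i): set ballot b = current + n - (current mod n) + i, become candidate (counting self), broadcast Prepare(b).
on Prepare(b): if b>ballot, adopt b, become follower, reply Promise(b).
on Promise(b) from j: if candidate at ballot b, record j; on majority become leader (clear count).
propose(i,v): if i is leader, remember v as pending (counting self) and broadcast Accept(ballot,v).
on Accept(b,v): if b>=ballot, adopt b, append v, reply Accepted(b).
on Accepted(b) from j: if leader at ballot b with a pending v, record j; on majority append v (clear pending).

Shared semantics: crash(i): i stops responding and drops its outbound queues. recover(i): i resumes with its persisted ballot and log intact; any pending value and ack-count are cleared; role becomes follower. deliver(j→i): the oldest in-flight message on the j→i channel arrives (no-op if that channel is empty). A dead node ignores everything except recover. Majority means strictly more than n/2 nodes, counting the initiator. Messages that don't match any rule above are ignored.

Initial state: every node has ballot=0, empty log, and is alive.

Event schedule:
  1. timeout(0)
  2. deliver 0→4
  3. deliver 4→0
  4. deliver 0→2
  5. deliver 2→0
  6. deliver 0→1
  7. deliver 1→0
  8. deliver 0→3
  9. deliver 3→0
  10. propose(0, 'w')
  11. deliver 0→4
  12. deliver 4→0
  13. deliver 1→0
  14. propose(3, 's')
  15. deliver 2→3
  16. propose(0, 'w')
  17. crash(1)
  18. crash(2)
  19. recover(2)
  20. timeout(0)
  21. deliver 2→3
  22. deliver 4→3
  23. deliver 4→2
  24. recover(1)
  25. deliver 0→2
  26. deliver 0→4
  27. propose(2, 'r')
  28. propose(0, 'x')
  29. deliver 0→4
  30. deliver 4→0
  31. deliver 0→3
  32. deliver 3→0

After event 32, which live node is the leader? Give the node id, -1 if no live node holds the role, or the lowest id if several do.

-1

step 1 timeout(0): 0={cand,b=5,log=-}
step 2 deliver 0→4: 4={foll,b=5,log=-}
step 3 deliver 4→0: —
step 4 deliver 0→2: 2={foll,b=5,log=-}
step 5 deliver 2→0: 0={lead,b=5,log=-}
step 6 deliver 0→1: 1={foll,b=5,log=-}
step 7 deliver 1→0: —
step 8 deliver 0→3: 3={foll,b=5,log=-}
step 9 deliver 3→0: —
step 10 propose(0,'w'): —
step 11 deliver 0→4: 4={foll,b=5,log=w}
step 12 deliver 4→0: —
step 13 deliver 1→0: —
step 14 propose(3,'s'): —
step 15 deliver 2→3: —
step 16 propose(0,'w'): —
step 17 crash(1): 1={✗foll,b=5,log=-}
step 18 crash(2): 2={✗foll,b=5,log=-}
step 19 recover(2): 2={foll,b=5,log=-}
step 20 timeout(0): 0={cand,b=10,log=-}
step 21 deliver 2→3: —
step 22 deliver 4→3: —
step 23 deliver 4→2: —
step 24 recover(1): 1={foll,b=5,log=-}
step 25 deliver 0→2: 2={foll,b=5,log=w}
step 26 deliver 0→4: 4={foll,b=5,log=w,w}
step 27 propose(2,'r'): —
step 28 propose(0,'x'): —
step 29 deliver 0→4: 4={foll,b=10,log=w,w}
step 30 deliver 4→0: —
step 31 deliver 0→3: 3={foll,b=5,log=w}
step 32 deliver 3→0: —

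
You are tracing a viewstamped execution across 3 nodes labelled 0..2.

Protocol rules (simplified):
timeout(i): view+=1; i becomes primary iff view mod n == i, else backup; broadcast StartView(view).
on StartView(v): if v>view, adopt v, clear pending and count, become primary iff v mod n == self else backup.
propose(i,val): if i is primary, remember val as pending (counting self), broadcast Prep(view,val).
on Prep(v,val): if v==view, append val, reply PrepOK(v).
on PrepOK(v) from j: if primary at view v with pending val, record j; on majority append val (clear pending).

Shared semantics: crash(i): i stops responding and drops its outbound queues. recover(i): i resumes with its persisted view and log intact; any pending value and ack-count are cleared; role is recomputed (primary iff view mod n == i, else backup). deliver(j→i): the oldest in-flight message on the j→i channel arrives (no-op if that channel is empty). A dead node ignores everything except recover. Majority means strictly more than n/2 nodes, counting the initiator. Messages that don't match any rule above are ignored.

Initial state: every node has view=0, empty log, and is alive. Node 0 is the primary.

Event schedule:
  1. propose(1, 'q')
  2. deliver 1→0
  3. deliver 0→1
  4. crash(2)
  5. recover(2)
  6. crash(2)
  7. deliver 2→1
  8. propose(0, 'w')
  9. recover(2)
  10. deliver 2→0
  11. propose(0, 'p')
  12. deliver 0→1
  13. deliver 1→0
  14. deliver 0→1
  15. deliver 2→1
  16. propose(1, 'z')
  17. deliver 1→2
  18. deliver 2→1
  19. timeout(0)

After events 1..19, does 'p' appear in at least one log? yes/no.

after 1 — propose(1,'q'): ·
after 2 — deliver 1→0: ·
after 3 — deliver 0→1: ·
after 4 — crash(2): n2:✗back/v0/[-]
after 5 — recover(2): n2:back/v0/[-]
after 6 — crash(2): n2:✗back/v0/[-]
after 7 — deliver 2→1: ·
after 8 — propose(0,'w'): ·
after 9 — recover(2): n2:back/v0/[-]
after 10 — deliver 2→0: ·
after 11 — propose(0,'p'): ·
after 12 — deliver 0→1: n1:back/v0/[w]
after 13 — deliver 1→0: n0:prim/v0/[p]
after 14 — deliver 0→1: n1:back/v0/[w,p]
after 15 — deliver 2→1: ·
after 16 — propose(1,'z'): ·
after 17 — deliver 1→2: ·
after 18 — deliver 2→1: ·
after 19 — timeout(0): n0:back/v1/[p]

yes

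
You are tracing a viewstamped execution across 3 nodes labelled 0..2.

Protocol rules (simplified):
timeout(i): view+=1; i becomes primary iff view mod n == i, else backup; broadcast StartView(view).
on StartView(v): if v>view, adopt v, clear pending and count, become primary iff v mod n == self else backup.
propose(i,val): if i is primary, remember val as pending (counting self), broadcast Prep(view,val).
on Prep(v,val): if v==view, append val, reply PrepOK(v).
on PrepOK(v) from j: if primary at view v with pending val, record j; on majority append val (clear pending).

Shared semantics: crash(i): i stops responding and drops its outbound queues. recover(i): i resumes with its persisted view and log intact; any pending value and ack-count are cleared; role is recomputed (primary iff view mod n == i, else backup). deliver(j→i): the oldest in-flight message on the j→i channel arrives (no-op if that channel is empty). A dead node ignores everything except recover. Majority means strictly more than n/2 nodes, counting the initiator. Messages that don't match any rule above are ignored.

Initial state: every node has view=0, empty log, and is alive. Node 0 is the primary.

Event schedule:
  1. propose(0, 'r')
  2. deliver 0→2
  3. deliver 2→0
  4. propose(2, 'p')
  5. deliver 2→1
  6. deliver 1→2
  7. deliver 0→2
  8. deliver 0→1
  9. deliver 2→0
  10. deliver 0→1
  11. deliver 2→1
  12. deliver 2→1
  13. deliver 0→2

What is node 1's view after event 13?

0

step 1 propose(0,'r'): —
step 2 deliver 0→2: 2={back,v=0,log=r}
step 3 deliver 2→0: 0={prim,v=0,log=r}
step 4 propose(2,'p'): —
step 5 deliver 2→1: —
step 6 deliver 1→2: —
step 7 deliver 0→2: —
step 8 deliver 0→1: 1={back,v=0,log=r}
step 9 deliver 2→0: —
step 10 deliver 0→1: —
step 11 deliver 2→1: —
step 12 deliver 2→1: —
step 13 deliver 0→2: —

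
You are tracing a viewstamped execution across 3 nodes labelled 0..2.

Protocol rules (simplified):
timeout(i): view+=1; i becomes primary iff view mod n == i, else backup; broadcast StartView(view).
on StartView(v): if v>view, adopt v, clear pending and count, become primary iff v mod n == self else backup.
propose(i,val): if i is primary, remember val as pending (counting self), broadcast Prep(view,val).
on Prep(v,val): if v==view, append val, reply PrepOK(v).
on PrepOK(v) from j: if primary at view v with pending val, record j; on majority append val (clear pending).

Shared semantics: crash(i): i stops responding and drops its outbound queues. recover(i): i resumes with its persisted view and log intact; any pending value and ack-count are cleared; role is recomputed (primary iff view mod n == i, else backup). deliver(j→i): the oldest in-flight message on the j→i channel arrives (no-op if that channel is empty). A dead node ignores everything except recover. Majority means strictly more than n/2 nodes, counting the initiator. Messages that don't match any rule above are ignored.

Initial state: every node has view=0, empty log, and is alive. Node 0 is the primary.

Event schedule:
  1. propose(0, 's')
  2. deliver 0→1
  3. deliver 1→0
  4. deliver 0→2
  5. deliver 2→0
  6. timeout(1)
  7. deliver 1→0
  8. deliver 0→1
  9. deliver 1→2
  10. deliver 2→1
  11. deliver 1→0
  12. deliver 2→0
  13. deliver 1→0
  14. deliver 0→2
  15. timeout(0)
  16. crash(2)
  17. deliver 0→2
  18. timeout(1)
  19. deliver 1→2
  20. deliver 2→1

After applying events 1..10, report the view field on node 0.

e1 propose(0,'s'): ·
e2 deliver 0→1: 1[back,v=0,s]
e3 deliver 1→0: 0[prim,v=0,s]
e4 deliver 0→2: 2[back,v=0,s]
e5 deliver 2→0: ·
e6 timeout(1): 1[prim,v=1,s]
e7 deliver 1→0: 0[back,v=1,s]
e8 deliver 0→1: ·
e9 deliver 1→2: 2[back,v=1,s]
e10 deliver 2→1: ·

1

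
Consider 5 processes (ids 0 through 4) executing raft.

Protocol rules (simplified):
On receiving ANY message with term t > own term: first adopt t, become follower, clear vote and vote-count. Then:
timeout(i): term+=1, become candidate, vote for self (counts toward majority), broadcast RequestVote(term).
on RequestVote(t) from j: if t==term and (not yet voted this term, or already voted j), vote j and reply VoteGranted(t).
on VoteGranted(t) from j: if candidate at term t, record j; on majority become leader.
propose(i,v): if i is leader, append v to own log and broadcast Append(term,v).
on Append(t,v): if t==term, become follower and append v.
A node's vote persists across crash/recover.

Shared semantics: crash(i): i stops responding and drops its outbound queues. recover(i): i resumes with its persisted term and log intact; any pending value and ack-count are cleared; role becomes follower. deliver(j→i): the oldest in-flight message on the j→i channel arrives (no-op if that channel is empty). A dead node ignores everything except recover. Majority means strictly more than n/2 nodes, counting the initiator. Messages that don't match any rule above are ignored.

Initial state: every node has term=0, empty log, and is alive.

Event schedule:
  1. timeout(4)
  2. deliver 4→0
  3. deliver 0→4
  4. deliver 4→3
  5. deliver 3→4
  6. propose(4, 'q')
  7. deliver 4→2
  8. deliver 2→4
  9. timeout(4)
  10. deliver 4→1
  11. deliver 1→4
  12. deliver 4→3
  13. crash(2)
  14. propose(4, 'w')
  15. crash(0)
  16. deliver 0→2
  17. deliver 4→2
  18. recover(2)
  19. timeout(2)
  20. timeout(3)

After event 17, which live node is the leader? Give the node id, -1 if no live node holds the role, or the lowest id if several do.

e1 timeout(4): 4[cand,t=1,-]
e2 deliver 4→0: 0[foll,t=1,-]
e3 deliver 0→4: ·
e4 deliver 4→3: 3[foll,t=1,-]
e5 deliver 3→4: 4[lead,t=1,-]
e6 propose(4,'q'): 4[lead,t=1,q]
e7 deliver 4→2: 2[foll,t=1,-]
e8 deliver 2→4: ·
e9 timeout(4): 4[cand,t=2,q]
e10 deliver 4→1: 1[foll,t=1,-]
e11 deliver 1→4: ·
e12 deliver 4→3: 3[foll,t=1,q]
e13 crash(2): 2[✗foll,t=1,-]
e14 propose(4,'w'): ·
e15 crash(0): 0[✗foll,t=1,-]
e16 deliver 0→2: ·
e17 deliver 4→2: ·

-1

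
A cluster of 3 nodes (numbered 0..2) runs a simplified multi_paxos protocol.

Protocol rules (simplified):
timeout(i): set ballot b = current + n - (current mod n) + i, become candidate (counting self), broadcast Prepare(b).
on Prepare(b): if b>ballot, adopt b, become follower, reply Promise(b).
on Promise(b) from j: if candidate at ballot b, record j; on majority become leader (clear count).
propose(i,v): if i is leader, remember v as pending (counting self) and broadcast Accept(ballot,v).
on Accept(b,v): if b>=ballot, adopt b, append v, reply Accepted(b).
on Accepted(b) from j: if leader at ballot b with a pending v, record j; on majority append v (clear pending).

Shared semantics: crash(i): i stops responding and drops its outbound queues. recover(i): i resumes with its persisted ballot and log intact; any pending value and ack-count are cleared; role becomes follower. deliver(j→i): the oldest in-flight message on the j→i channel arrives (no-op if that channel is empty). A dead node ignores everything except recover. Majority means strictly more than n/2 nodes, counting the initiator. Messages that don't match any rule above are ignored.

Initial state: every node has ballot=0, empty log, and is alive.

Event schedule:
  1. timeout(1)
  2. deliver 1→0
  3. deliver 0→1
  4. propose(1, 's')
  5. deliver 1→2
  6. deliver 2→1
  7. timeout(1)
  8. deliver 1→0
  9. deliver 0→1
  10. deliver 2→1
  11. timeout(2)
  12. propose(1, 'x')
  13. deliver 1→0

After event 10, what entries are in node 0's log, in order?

[1] timeout(1) → N1(cand b4 [-])
[2] deliver 1→0 → N0(foll b4 [-])
[3] deliver 0→1 → N1(lead b4 [-])
[4] propose(1,'s') → ∅
[5] deliver 1→2 → N2(foll b4 [-])
[6] deliver 2→1 → ∅
[7] timeout(1) → N1(cand b7 [-])
[8] deliver 1→0 → N0(foll b4 [s])
[9] deliver 0→1 → ∅
[10] deliver 2→1 → ∅

s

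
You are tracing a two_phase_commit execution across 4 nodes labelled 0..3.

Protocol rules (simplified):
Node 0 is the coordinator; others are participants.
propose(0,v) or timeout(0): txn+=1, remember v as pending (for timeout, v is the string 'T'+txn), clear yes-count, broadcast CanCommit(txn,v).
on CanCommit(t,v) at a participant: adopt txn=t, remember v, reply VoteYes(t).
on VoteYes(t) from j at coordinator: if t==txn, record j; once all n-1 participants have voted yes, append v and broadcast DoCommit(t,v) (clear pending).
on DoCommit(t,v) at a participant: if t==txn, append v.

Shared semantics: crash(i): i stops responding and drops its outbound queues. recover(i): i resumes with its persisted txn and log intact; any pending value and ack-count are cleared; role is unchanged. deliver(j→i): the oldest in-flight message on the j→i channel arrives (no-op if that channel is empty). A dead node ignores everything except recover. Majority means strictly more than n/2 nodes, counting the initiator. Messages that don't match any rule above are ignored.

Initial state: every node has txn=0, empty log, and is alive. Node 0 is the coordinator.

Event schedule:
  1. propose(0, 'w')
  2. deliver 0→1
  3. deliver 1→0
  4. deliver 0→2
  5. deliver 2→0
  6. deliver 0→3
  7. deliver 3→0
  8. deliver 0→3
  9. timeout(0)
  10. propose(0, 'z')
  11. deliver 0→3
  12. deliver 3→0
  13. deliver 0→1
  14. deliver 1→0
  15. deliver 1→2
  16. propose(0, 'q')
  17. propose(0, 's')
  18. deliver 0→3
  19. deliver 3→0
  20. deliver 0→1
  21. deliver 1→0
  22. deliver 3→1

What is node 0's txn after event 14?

3

e1 propose(0,'w'): 0[coor,t=1,-]
e2 deliver 0→1: 1[part,t=1,-]
e3 deliver 1→0: ·
e4 deliver 0→2: 2[part,t=1,-]
e5 deliver 2→0: ·
e6 deliver 0→3: 3[part,t=1,-]
e7 deliver 3→0: 0[coor,t=1,w]
e8 deliver 0→3: 3[part,t=1,w]
e9 timeout(0): 0[coor,t=2,w]
e10 propose(0,'z'): 0[coor,t=3,w]
e11 deliver 0→3: 3[part,t=2,w]
e12 deliver 3→0: ·
e13 deliver 0→1: 1[part,t=1,w]
e14 deliver 1→0: ·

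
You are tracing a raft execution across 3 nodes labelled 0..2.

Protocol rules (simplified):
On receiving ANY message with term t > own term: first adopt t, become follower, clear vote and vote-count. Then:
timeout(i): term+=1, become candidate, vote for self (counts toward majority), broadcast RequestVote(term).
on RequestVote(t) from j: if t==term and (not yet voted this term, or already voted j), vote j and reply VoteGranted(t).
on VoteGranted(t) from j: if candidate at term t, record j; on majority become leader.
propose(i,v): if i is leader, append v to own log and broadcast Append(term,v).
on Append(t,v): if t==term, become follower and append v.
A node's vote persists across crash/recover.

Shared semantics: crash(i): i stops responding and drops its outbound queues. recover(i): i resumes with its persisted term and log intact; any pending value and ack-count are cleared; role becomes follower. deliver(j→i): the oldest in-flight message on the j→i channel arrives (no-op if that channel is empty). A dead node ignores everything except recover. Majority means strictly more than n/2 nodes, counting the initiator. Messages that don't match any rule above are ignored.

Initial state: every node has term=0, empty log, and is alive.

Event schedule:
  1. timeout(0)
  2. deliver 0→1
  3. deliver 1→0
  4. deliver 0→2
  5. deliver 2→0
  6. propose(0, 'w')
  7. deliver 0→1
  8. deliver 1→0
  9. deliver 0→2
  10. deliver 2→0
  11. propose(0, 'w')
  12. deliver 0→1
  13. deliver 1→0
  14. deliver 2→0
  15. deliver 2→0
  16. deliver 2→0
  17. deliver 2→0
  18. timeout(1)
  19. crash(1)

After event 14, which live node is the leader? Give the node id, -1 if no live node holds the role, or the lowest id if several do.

after 1 — timeout(0): n0:cand/t1/[-]
after 2 — deliver 0→1: n1:foll/t1/[-]
after 3 — deliver 1→0: n0:lead/t1/[-]
after 4 — deliver 0→2: n2:foll/t1/[-]
after 5 — deliver 2→0: ·
after 6 — propose(0,'w'): n0:lead/t1/[w]
after 7 — deliver 0→1: n1:foll/t1/[w]
after 8 — deliver 1→0: ·
after 9 — deliver 0→2: n2:foll/t1/[w]
after 10 — deliver 2→0: ·
after 11 — propose(0,'w'): n0:lead/t1/[w,w]
after 12 — deliver 0→1: n1:foll/t1/[w,w]
after 13 — deliver 1→0: ·
after 14 — deliver 2→0: ·

0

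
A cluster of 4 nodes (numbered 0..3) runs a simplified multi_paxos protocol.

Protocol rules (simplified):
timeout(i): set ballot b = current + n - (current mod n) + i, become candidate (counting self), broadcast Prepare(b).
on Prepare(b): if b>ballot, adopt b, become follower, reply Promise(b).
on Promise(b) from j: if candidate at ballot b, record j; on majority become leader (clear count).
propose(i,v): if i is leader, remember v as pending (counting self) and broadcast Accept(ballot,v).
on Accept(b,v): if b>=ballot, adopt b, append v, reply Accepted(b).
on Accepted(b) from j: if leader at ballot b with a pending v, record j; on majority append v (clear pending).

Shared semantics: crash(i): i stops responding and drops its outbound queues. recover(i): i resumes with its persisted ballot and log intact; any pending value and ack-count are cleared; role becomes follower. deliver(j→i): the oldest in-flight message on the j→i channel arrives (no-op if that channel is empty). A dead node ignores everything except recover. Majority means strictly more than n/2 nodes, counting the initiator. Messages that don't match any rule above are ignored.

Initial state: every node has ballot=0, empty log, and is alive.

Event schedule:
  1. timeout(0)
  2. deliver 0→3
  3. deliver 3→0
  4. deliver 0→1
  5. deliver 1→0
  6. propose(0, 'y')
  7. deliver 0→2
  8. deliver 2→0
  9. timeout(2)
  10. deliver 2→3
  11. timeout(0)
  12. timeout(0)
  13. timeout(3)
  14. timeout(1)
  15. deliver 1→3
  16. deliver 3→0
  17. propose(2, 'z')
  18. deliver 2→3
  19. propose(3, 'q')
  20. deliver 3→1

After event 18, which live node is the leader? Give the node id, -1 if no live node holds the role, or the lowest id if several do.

e1 timeout(0): 0[cand,b=4,-]
e2 deliver 0→3: 3[foll,b=4,-]
e3 deliver 3→0: ·
e4 deliver 0→1: 1[foll,b=4,-]
e5 deliver 1→0: 0[lead,b=4,-]
e6 propose(0,'y'): ·
e7 deliver 0→2: 2[foll,b=4,-]
e8 deliver 2→0: ·
e9 timeout(2): 2[cand,b=10,-]
e10 deliver 2→3: 3[foll,b=10,-]
e11 timeout(0): 0[cand,b=8,-]
e12 timeout(0): 0[cand,b=12,-]
e13 timeout(3): 3[cand,b=15,-]
e14 timeout(1): 1[cand,b=9,-]
e15 deliver 1→3: ·
e16 deliver 3→0: 0[foll,b=15,-]
e17 propose(2,'z'): ·
e18 deliver 2→3: ·

-1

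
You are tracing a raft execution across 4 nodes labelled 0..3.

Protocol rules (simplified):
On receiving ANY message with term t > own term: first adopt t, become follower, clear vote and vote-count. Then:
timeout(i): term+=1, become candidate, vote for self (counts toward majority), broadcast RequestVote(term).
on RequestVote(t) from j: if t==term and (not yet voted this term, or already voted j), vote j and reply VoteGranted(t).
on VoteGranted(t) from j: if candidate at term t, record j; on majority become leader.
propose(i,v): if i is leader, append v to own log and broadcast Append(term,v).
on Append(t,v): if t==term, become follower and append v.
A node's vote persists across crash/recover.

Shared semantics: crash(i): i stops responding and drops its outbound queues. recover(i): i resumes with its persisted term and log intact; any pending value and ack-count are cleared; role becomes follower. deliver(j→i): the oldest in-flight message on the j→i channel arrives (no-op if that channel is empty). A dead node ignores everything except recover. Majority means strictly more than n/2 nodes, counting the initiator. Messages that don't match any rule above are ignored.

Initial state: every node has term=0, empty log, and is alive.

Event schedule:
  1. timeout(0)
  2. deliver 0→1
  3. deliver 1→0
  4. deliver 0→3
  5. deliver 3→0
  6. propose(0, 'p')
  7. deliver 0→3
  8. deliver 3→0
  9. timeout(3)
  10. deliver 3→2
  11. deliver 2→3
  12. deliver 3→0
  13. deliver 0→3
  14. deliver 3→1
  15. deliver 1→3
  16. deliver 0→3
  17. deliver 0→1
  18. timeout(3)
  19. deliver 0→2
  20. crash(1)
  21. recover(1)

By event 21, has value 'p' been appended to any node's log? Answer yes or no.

yes

after 1 — timeout(0): n0:cand/t1/[-]
after 2 — deliver 0→1: n1:foll/t1/[-]
after 3 — deliver 1→0: ·
after 4 — deliver 0→3: n3:foll/t1/[-]
after 5 — deliver 3→0: n0:lead/t1/[-]
after 6 — propose(0,'p'): n0:lead/t1/[p]
after 7 — deliver 0→3: n3:foll/t1/[p]
after 8 — deliver 3→0: ·
after 9 — timeout(3): n3:cand/t2/[p]
after 10 — deliver 3→2: n2:foll/t2/[-]
after 11 — deliver 2→3: ·
after 12 — deliver 3→0: n0:foll/t2/[p]
after 13 — deliver 0→3: n3:lead/t2/[p]
after 14 — deliver 3→1: n1:foll/t2/[-]
after 15 — deliver 1→3: ·
after 16 — deliver 0→3: ·
after 17 — deliver 0→1: ·
after 18 — timeout(3): n3:cand/t3/[p]
after 19 — deliver 0→2: ·
after 20 — crash(1): n1:✗foll/t2/[-]
after 21 — recover(1): n1:foll/t2/[-]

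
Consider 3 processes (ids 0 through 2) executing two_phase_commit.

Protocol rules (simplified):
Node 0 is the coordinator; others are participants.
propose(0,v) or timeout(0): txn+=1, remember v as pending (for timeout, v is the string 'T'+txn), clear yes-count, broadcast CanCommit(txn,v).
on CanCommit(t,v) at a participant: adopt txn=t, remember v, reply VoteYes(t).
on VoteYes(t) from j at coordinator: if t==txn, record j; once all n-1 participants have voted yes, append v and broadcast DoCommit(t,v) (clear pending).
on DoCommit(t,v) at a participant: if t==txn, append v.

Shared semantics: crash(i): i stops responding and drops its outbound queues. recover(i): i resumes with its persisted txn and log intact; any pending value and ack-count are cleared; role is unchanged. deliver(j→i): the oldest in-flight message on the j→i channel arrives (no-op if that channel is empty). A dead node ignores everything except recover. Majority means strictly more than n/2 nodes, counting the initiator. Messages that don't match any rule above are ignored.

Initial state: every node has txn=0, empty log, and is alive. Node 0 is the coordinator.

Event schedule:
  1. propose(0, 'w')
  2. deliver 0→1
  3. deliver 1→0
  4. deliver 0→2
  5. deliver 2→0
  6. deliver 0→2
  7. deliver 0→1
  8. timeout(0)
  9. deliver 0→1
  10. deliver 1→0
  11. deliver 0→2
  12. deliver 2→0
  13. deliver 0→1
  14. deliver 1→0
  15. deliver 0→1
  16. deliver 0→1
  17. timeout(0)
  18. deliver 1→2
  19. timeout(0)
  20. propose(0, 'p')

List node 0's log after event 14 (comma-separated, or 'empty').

e1 propose(0,'w'): 0[coor,t=1,-]
e2 deliver 0→1: 1[part,t=1,-]
e3 deliver 1→0: ·
e4 deliver 0→2: 2[part,t=1,-]
e5 deliver 2→0: 0[coor,t=1,w]
e6 deliver 0→2: 2[part,t=1,w]
e7 deliver 0→1: 1[part,t=1,w]
e8 timeout(0): 0[coor,t=2,w]
e9 deliver 0→1: 1[part,t=2,w]
e10 deliver 1→0: ·
e11 deliver 0→2: 2[part,t=2,w]
e12 deliver 2→0: 0[coor,t=2,w,T2]
e13 deliver 0→1: 1[part,t=2,w,T2]
e14 deliver 1→0: ·

w,T2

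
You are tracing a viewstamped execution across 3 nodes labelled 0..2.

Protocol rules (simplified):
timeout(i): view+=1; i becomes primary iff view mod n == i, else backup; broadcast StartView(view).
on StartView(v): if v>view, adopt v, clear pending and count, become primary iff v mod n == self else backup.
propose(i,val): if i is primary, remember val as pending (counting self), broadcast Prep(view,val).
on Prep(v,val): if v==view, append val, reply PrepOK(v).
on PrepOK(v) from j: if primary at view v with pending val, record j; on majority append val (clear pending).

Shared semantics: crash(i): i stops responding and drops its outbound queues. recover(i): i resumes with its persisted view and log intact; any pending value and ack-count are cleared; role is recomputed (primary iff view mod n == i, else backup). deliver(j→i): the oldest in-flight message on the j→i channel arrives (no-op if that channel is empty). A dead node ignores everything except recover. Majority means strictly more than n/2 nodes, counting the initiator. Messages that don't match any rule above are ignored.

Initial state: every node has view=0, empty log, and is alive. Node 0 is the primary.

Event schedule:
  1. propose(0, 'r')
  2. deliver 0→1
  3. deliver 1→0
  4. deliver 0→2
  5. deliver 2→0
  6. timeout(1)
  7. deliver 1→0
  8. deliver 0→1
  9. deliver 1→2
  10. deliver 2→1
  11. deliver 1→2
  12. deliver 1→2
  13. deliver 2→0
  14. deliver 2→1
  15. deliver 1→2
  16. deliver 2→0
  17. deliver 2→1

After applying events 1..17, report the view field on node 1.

1. propose(0,'r'):  nop
2. deliver 0→1:  <1:back v0 r>
3. deliver 1→0:  <0:prim v0 r>
4. deliver 0→2:  <2:back v0 r>
5. deliver 2→0:  nop
6. timeout(1):  <1:prim v1 r>
7. deliver 1→0:  <0:back v1 r>
8. deliver 0→1:  nop
9. deliver 1→2:  <2:back v1 r>
10. deliver 2→1:  nop
11. deliver 1→2:  nop
12. deliver 1→2:  nop
13. deliver 2→0:  nop
14. deliver 2→1:  nop
15. deliver 1→2:  nop
16. deliver 2→0:  nop
17. deliver 2→1:  nop

1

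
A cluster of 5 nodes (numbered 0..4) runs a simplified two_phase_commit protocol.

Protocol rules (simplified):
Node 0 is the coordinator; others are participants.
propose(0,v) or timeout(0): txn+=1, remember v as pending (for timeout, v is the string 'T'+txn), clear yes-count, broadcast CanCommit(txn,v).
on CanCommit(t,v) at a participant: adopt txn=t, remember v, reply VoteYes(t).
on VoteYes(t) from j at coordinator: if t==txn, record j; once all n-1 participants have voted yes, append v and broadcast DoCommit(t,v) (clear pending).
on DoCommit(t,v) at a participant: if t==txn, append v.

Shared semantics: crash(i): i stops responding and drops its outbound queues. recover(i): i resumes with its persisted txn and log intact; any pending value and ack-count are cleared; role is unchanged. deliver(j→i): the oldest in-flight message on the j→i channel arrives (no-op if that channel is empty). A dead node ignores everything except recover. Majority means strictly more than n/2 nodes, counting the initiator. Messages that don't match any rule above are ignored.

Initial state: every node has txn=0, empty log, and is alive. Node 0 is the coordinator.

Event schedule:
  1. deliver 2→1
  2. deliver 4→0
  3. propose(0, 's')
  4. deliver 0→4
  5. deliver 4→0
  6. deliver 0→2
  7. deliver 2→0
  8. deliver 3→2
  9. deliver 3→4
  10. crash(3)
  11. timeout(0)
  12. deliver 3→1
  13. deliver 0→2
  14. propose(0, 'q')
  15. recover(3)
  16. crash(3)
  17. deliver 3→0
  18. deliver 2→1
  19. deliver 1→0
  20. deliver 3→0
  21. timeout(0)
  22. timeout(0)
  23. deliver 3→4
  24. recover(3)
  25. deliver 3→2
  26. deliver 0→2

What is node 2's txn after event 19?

after 1 — deliver 2→1: ·
after 2 — deliver 4→0: ·
after 3 — propose(0,'s'): n0:coor/t1/[-]
after 4 — deliver 0→4: n4:part/t1/[-]
after 5 — deliver 4→0: ·
after 6 — deliver 0→2: n2:part/t1/[-]
after 7 — deliver 2→0: ·
after 8 — deliver 3→2: ·
after 9 — deliver 3→4: ·
after 10 — crash(3): n3:✗part/t0/[-]
after 11 — timeout(0): n0:coor/t2/[-]
after 12 — deliver 3→1: ·
after 13 — deliver 0→2: n2:part/t2/[-]
after 14 — propose(0,'q'): n0:coor/t3/[-]
after 15 — recover(3): n3:part/t0/[-]
after 16 — crash(3): n3:✗part/t0/[-]
after 17 — deliver 3→0: ·
after 18 — deliver 2→1: ·
after 19 — deliver 1→0: ·

2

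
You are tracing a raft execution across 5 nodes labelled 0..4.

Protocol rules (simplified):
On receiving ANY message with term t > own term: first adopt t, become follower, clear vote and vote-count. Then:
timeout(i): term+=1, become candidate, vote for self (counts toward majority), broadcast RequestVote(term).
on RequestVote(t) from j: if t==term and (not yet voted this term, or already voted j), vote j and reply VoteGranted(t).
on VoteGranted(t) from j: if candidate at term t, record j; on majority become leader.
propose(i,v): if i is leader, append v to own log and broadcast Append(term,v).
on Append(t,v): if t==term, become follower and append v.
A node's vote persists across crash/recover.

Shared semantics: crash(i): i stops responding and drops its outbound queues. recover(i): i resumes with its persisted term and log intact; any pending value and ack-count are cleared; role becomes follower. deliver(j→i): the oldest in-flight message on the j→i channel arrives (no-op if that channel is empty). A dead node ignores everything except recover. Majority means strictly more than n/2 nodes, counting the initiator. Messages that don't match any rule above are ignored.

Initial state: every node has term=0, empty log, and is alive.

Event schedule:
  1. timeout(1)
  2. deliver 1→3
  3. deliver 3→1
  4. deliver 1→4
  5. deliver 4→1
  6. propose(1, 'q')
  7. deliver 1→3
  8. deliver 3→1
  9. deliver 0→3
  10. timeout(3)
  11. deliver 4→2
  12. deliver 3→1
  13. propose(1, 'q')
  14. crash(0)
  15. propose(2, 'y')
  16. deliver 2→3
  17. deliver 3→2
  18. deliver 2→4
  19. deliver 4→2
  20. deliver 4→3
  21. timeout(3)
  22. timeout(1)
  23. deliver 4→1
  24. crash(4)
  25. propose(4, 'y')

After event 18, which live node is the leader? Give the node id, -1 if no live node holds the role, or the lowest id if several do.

step 1 timeout(1): 1={cand,t=1,log=-}
step 2 deliver 1→3: 3={foll,t=1,log=-}
step 3 deliver 3→1: —
step 4 deliver 1→4: 4={foll,t=1,log=-}
step 5 deliver 4→1: 1={lead,t=1,log=-}
step 6 propose(1,'q'): 1={lead,t=1,log=q}
step 7 deliver 1→3: 3={foll,t=1,log=q}
step 8 deliver 3→1: —
step 9 deliver 0→3: —
step 10 timeout(3): 3={cand,t=2,log=q}
step 11 deliver 4→2: —
step 12 deliver 3→1: 1={foll,t=2,log=q}
step 13 propose(1,'q'): —
step 14 crash(0): 0={✗foll,t=0,log=-}
step 15 propose(2,'y'): —
step 16 deliver 2→3: —
step 17 deliver 3→2: 2={foll,t=2,log=-}
step 18 deliver 2→4: —

-1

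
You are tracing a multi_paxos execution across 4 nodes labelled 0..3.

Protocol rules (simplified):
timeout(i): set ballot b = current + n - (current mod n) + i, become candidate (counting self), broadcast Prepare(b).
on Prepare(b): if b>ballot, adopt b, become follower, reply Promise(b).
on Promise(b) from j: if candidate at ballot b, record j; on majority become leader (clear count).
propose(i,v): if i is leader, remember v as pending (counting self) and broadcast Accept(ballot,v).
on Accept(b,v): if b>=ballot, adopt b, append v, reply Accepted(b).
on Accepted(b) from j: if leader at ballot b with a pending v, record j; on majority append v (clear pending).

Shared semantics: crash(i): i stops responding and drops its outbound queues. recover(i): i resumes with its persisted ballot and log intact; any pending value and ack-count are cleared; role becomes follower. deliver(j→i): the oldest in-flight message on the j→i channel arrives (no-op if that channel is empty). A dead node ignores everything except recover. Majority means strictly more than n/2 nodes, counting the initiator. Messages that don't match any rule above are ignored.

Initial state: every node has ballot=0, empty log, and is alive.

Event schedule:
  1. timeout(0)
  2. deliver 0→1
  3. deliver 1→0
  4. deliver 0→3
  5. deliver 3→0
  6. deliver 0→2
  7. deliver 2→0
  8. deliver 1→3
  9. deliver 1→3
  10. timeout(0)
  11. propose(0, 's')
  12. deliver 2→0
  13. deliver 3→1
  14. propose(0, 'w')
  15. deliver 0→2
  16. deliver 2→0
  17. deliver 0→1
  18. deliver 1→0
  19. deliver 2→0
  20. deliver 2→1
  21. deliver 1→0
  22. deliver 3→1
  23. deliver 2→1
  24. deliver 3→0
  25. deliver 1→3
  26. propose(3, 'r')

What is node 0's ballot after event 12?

[1] timeout(0) → N0(cand b4 [-])
[2] deliver 0→1 → N1(foll b4 [-])
[3] deliver 1→0 → ∅
[4] deliver 0→3 → N3(foll b4 [-])
[5] deliver 3→0 → N0(lead b4 [-])
[6] deliver 0→2 → N2(foll b4 [-])
[7] deliver 2→0 → ∅
[8] deliver 1→3 → ∅
[9] deliver 1→3 → ∅
[10] timeout(0) → N0(cand b8 [-])
[11] propose(0,'s') → ∅
[12] deliver 2→0 → ∅

8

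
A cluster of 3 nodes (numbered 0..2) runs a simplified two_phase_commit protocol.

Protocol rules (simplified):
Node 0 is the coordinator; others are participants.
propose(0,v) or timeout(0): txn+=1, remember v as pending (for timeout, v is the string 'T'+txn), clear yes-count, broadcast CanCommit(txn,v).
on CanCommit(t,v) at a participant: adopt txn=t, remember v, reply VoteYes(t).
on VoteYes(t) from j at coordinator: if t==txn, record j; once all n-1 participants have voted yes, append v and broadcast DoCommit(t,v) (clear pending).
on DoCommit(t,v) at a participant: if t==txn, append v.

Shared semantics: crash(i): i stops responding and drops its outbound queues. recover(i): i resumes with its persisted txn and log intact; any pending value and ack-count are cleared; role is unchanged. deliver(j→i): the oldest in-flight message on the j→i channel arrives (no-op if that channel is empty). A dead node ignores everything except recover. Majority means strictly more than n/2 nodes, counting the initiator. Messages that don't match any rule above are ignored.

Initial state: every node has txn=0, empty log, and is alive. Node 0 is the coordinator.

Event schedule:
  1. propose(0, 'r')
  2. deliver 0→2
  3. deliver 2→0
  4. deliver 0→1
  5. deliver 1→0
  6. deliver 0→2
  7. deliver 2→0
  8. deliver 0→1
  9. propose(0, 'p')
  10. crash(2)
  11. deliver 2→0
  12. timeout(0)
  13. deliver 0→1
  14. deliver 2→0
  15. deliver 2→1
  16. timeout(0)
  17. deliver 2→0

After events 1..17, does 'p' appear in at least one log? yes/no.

no

after 1 — propose(0,'r'): n0:coor/t1/[-]
after 2 — deliver 0→2: n2:part/t1/[-]
after 3 — deliver 2→0: ·
after 4 — deliver 0→1: n1:part/t1/[-]
after 5 — deliver 1→0: n0:coor/t1/[r]
after 6 — deliver 0→2: n2:part/t1/[r]
after 7 — deliver 2→0: ·
after 8 — deliver 0→1: n1:part/t1/[r]
after 9 — propose(0,'p'): n0:coor/t2/[r]
after 10 — crash(2): n2:✗part/t1/[r]
after 11 — deliver 2→0: ·
after 12 — timeout(0): n0:coor/t3/[r]
after 13 — deliver 0→1: n1:part/t2/[r]
after 14 — deliver 2→0: ·
after 15 — deliver 2→1: ·
after 16 — timeout(0): n0:coor/t4/[r]
after 17 — deliver 2→0: ·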